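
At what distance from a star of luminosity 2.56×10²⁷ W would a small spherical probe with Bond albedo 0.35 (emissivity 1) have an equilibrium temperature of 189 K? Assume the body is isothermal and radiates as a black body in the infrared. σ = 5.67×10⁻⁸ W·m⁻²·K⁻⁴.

For an isothermal black-emitting sphere, (1−a)S·πr² = σ·4πr²·T⁴ ⇒ S = 4σT⁴/(1−a).
S = 4·5.67×10⁻⁸·(189)⁴/0.650 = 445.2 W/m².
Flux falls as S = L/(4πd²), so d = √(L/(4πS)) = √(2.56×10²⁷/(4π·445.2)).

d ≈ 6.76×10¹¹ m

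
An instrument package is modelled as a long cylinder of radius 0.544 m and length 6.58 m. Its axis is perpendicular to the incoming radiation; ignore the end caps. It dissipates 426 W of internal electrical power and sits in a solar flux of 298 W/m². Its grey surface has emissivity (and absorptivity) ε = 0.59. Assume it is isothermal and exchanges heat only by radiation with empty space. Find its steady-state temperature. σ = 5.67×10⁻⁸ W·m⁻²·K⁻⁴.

T ≈ 218 K

At steady state, absorbed solar power + internal power = radiated power.
Absorbed: α·S·A_cross = 0.59·298·7.159 = 1259 W (cross-section 2rL).
Total input = 1259 + 426 = 1685 W.
Radiated: εσ·A_surf·T⁴ with A_surf = 2πrL = 22.49 m².
T⁴ = 1685/(0.59·5.67×10⁻⁸·22.49) = 2.239×10⁹ K⁴.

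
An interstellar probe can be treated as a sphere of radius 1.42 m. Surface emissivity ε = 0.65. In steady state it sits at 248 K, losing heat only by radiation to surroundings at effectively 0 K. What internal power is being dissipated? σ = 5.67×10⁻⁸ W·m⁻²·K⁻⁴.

P ≈ 3530 W

Steady state: P = εσA T⁴.
A = 4πr² = 25.34 m²; T⁴ = (248)⁴ = 3.783×10⁹ K⁴.
P = 0.65 × 5.67×10⁻⁸ × 25.34 × 3.783×10⁹.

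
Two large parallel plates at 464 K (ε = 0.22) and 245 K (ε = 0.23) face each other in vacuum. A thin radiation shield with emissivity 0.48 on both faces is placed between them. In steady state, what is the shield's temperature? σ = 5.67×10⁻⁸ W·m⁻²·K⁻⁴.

T_s ≈ 396 K

In steady state the net flux on the hot side equals that on the cold side.
σ(T₁⁴−T_s⁴)/D₁ = σ(T_s⁴−T₂⁴)/D₂, with D₁ = 1/ε₁+1/ε_s−1 = 5.629, D₂ = 1/ε_s+1/ε₂−1 = 5.431.
Solve for T_s⁴: T_s⁴ = (D₂·T₁⁴ + D₁·T₂⁴)/(D₁+D₂) = 2.460×10¹⁰ K⁴.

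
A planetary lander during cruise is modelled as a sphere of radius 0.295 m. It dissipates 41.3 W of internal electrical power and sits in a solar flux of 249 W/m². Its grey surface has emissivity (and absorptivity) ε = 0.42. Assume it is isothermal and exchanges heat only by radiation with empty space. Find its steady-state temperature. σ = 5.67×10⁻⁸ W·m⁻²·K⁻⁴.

T ≈ 228 K

At steady state, absorbed solar power + internal power = radiated power.
Absorbed: α·S·A_cross = 0.42·249·0.2734 = 28.59 W (cross-section πr²).
Total input = 28.59 + 41.3 = 69.89 W.
Radiated: εσ·A_surf·T⁴ with A_surf = 4πr² = 1.094 m².
T⁴ = 69.89/(0.42·5.67×10⁻⁸·1.094) = 2.684×10⁹ K⁴.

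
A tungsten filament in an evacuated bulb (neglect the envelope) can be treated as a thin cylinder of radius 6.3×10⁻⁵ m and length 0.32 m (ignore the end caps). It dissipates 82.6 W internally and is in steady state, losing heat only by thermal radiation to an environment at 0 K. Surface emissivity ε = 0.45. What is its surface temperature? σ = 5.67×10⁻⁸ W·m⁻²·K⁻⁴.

T ≈ 2250 K

Steady state: internal power = radiated power, P = εσA T⁴.
Radiating area A = 2πrL = 1.267×10⁻⁴ m².
T⁴ = P/(εσA) = 82.6/(0.45·5.67×10⁻⁸·1.267×10⁻⁴) = 2.556×10¹³ K⁴.
T = (2.556×10¹³)^(1/4).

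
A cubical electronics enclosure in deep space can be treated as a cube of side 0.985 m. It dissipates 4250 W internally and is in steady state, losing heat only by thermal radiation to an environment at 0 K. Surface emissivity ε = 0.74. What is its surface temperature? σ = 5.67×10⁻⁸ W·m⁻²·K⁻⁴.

T ≈ 363 K

Steady state: internal power = radiated power, P = εσA T⁴.
Radiating area A = 6L² = 5.821 m².
T⁴ = P/(εσA) = 4250/(0.74·5.67×10⁻⁸·5.821) = 1.740×10¹⁰ K⁴.
T = (1.740×10¹⁰)^(1/4).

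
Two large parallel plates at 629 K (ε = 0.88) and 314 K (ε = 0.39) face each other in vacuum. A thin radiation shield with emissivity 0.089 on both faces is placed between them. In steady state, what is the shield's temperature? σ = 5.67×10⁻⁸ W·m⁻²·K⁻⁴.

T_s ≈ 544 K

In steady state the net flux on the hot side equals that on the cold side.
σ(T₁⁴−T_s⁴)/D₁ = σ(T_s⁴−T₂⁴)/D₂, with D₁ = 1/ε₁+1/ε_s−1 = 11.37, D₂ = 1/ε_s+1/ε₂−1 = 12.80.
Solve for T_s⁴: T_s⁴ = (D₂·T₁⁴ + D₁·T₂⁴)/(D₁+D₂) = 8.746×10¹⁰ K⁴.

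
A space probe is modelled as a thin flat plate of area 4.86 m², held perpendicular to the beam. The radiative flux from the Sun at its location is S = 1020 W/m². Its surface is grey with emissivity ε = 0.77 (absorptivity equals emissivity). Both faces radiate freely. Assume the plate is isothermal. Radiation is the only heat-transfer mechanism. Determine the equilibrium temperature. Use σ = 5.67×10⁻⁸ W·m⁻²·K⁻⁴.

At equilibrium, absorbed power = emitted power.
Absorbing cross-section = A = 4.860 m²; emitting surface = 2A = 9.720 m² (ratio 2).
εS·A_cross = εσ·A_surf·T⁴  ⇒  T⁴ = S/(2σ)   (ε cancels).
T⁴ = 1020/(2·5.67×10⁻⁸) = 8.995×10⁹ K⁴.
T = (8.995×10⁹)^(1/4).

T ≈ 308 K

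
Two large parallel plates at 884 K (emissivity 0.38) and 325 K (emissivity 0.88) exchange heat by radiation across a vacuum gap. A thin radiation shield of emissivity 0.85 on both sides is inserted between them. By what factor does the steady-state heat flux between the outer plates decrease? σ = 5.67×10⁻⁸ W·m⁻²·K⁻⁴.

factor ≈ 1.49

Without shield: q₀ = σΔ(T⁴)/(1/ε₁+1/ε₂−1) with denominator 2.768.
With shield the two gaps are in series; the resistances add: (1/ε₁+1/ε_s−1)+(1/ε_s+1/ε₂−1) = 2.808+1.313 = 4.121.
Heat-flux ratio q₀/q = 4.121/2.768.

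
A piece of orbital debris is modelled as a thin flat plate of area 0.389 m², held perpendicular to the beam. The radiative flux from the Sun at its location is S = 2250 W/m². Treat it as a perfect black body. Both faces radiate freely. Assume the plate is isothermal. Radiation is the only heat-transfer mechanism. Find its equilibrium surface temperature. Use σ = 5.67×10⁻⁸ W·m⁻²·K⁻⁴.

T ≈ 375 K

At equilibrium, absorbed power = emitted power.
Absorbing cross-section = A = 0.3890 m²; emitting surface = 2A = 0.7780 m² (ratio 2).
S·A_cross = εσ·A_surf·T⁴  ⇒  T⁴ = S/(2σ).
T⁴ = 1.00·2250/(2·5.67×10⁻⁸) = 1.984×10¹⁰ K⁴.
T = (1.984×10¹⁰)^(1/4).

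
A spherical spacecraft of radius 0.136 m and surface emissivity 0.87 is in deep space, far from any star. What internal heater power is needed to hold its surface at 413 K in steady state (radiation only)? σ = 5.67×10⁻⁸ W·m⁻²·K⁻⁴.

P = εσ·4πr²·T⁴.
4πr² = 0.2324 m²; T⁴ = 2.909×10¹⁰ K⁴.
P = 0.87·5.67×10⁻⁸·0.2324·2.909×10¹⁰.

P ≈ 334 W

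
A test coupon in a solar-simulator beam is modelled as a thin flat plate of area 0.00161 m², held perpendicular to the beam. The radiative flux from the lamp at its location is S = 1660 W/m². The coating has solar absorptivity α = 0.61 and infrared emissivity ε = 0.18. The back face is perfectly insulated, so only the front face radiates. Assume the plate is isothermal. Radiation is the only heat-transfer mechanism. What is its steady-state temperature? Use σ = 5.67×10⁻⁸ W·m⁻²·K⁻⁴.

T ≈ 561 K

At equilibrium, absorbed power = emitted power.
Absorbing cross-section = A = 0.001610 m²; emitting surface = A = 0.001610 m² (ratio 1).
αS·A_cross = εσ·A_surf·T⁴  ⇒  T⁴ = αS/(ε·1σ).
T⁴ = 0.610·1660/(0.18·1·5.67×10⁻⁸) = 9.922×10¹⁰ K⁴.
T = (9.922×10¹⁰)^(1/4).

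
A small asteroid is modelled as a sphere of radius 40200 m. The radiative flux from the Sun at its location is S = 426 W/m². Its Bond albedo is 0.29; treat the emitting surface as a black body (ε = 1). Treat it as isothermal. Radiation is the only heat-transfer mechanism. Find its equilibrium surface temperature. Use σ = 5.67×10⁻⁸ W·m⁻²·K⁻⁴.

At equilibrium, absorbed power = emitted power.
Absorbing cross-section = πr² = 5.077×10⁹ m²; emitting surface = 4πr² = 2.031×10¹⁰ m² (ratio 4).
(1−a)S·A_cross = εσ·A_surf·T⁴  ⇒  T⁴ = (1−a)S/(4σ).
T⁴ = 0.710·426/(4·5.67×10⁻⁸) = 1.334×10⁹ K⁴.
T = (1.334×10⁹)^(1/4).

T ≈ 191 K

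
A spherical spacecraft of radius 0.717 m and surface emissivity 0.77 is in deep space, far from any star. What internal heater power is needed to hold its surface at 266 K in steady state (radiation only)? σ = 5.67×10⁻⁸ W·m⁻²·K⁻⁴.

P ≈ 1410 W

P = εσ·4πr²·T⁴.
4πr² = 6.460 m²; T⁴ = 5.006×10⁹ K⁴.
P = 0.77·5.67×10⁻⁸·6.460·5.006×10⁹.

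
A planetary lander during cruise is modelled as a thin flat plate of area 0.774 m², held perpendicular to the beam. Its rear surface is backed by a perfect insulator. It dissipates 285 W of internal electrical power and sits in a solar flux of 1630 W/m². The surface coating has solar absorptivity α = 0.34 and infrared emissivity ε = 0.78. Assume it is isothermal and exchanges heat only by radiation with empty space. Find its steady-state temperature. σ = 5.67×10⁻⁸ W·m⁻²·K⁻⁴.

At steady state, absorbed solar power + internal power = radiated power.
Absorbed: α·S·A_cross = 0.34·1630·0.7740 = 429.0 W (cross-section A).
Total input = 429.0 + 285 = 714.0 W.
Radiated: εσ·A_surf·T⁴ with A_surf = A = 0.7740 m².
T⁴ = 714.0/(0.78·5.67×10⁻⁸·0.7740) = 2.086×10¹⁰ K⁴.

T ≈ 380 K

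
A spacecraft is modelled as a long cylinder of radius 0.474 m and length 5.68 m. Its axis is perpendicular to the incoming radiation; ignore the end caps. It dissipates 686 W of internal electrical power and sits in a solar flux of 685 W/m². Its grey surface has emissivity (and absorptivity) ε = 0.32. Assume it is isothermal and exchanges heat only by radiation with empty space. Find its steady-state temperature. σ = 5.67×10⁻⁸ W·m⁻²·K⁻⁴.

At steady state, absorbed solar power + internal power = radiated power.
Absorbed: α·S·A_cross = 0.32·685·5.385 = 1180 W (cross-section 2rL).
Total input = 1180 + 686 = 1866 W.
Radiated: εσ·A_surf·T⁴ with A_surf = 2πrL = 16.92 m².
T⁴ = 1866/(0.32·5.67×10⁻⁸·16.92) = 6.081×10⁹ K⁴.

T ≈ 279 K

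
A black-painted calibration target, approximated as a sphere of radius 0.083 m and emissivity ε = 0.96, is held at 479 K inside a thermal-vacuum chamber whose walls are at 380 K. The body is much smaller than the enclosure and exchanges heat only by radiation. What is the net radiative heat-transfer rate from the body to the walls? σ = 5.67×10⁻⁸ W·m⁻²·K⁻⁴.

P_net ≈ 150 W

For a small grey body in a large enclosure: P_net = εσA(T_body⁴ − T_wall⁴).
A = 4πr² = 0.08657 m²; T_body⁴ − T_wall⁴ = 5.264×10¹⁰ − 2.085×10¹⁰ = 3.179×10¹⁰ K⁴.
|P_net| = 0.96·5.67×10⁻⁸·0.08657·3.179×10¹⁰.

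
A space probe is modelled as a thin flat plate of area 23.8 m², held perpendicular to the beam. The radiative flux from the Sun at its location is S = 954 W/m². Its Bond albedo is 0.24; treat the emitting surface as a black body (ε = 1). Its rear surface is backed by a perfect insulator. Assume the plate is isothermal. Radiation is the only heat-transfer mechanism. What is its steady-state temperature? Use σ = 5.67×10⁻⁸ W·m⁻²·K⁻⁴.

T ≈ 336 K

At equilibrium, absorbed power = emitted power.
Absorbing cross-section = A = 23.80 m²; emitting surface = A = 23.80 m² (ratio 1).
(1−a)S·A_cross = εσ·A_surf·T⁴  ⇒  T⁴ = (1−a)S/(1σ).
T⁴ = 0.760·954/(1·5.67×10⁻⁸) = 1.279×10¹⁰ K⁴.
T = (1.279×10¹⁰)^(1/4).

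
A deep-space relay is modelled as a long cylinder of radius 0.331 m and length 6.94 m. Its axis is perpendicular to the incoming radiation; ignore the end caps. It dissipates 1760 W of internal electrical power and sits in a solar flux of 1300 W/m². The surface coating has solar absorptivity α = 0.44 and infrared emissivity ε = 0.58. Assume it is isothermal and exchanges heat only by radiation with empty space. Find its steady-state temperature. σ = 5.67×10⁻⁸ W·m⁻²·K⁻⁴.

At steady state, absorbed solar power + internal power = radiated power.
Absorbed: α·S·A_cross = 0.44·1300·4.594 = 2628 W (cross-section 2rL).
Total input = 2628 + 1760 = 4388 W.
Radiated: εσ·A_surf·T⁴ with A_surf = 2πrL = 14.43 m².
T⁴ = 4388/(0.58·5.67×10⁻⁸·14.43) = 9.244×10⁹ K⁴.

T ≈ 310 K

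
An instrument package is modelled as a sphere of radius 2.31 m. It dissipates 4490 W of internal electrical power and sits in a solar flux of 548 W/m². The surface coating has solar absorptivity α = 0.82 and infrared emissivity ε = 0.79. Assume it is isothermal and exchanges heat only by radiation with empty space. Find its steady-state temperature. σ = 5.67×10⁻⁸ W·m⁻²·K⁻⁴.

T ≈ 252 K

At steady state, absorbed solar power + internal power = radiated power.
Absorbed: α·S·A_cross = 0.82·548·16.76 = 7533 W (cross-section πr²).
Total input = 7533 + 4490 = 12020 W.
Radiated: εσ·A_surf·T⁴ with A_surf = 4πr² = 67.06 m².
T⁴ = 12020/(0.79·5.67×10⁻⁸·67.06) = 4.003×10⁹ K⁴.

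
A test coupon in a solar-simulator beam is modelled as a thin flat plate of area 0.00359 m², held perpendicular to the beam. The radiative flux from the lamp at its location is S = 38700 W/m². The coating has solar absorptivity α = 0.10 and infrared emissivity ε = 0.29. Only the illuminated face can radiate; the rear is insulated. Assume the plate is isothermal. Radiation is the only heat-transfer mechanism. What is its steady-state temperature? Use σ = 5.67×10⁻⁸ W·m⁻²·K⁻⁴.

T ≈ 697 K

At equilibrium, absorbed power = emitted power.
Absorbing cross-section = A = 0.003590 m²; emitting surface = A = 0.003590 m² (ratio 1).
αS·A_cross = εσ·A_surf·T⁴  ⇒  T⁴ = αS/(ε·1σ).
T⁴ = 0.100·38700/(0.29·1·5.67×10⁻⁸) = 2.354×10¹¹ K⁴.
T = (2.354×10¹¹)^(1/4).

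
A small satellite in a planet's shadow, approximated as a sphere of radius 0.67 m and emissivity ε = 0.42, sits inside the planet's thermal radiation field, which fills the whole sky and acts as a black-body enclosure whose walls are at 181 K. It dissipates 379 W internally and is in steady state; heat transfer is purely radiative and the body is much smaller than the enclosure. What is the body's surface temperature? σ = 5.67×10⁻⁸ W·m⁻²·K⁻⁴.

T ≈ 250 K

For a small grey body in a large enclosure, net radiated power = εσA(T⁴ − T_w⁴).
Steady state: P = εσA(T⁴ − T_w⁴) with A = 4πr² = 5.641 m².
T⁴ = P/(εσA) + T_w⁴ = 379/(0.42·5.67×10⁻⁸·5.641) + (181)⁴
    = 2.821×10⁹ + 1.073×10⁹ = 3.895×10⁹ K⁴.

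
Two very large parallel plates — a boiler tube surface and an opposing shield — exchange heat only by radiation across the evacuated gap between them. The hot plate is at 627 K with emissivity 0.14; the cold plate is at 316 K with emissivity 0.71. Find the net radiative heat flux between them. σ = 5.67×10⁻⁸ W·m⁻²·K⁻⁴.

For two infinite grey parallel plates, q = σ(T₁⁴ − T₂⁴)/(1/ε₁ + 1/ε₂ − 1).
T₁⁴ − T₂⁴ = 1.546×10¹¹ − 9.971×10⁹ = 1.446×10¹¹ K⁴.
1/ε₁ + 1/ε₂ − 1 = 7.143 + 1.408 − 1 = 7.551.
q = 5.67×10⁻⁸ × 1.446×10¹¹ / 7.551.

q ≈ 1090 W/m²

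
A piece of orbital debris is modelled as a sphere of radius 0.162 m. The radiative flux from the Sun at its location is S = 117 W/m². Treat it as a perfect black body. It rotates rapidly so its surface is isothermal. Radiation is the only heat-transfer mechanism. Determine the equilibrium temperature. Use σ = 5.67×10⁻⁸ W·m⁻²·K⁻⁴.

At equilibrium, absorbed power = emitted power.
Absorbing cross-section = πr² = 0.08245 m²; emitting surface = 4πr² = 0.3298 m² (ratio 4).
S·A_cross = εσ·A_surf·T⁴  ⇒  T⁴ = S/(4σ).
T⁴ = 1.00·117/(4·5.67×10⁻⁸) = 5.159×10⁸ K⁴.
T = (5.159×10⁸)^(1/4).

T ≈ 151 K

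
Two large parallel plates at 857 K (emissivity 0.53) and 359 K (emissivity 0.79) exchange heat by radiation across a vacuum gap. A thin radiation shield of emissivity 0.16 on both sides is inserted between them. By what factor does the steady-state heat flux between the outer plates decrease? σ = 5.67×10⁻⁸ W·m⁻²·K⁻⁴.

factor ≈ 6.34

Without shield: q₀ = σΔ(T⁴)/(1/ε₁+1/ε₂−1) with denominator 2.153.
With shield the two gaps are in series; the resistances add: (1/ε₁+1/ε_s−1)+(1/ε_s+1/ε₂−1) = 7.137+6.516 = 13.65.
Heat-flux ratio q₀/q = 13.65/2.153.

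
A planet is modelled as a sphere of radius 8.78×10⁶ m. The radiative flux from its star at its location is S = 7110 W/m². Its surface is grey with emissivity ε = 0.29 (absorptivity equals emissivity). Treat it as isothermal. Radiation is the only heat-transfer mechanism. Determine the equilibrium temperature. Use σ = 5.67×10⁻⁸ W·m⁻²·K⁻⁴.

At equilibrium, absorbed power = emitted power.
Absorbing cross-section = πr² = 2.422×10¹⁴ m²; emitting surface = 4πr² = 9.687×10¹⁴ m² (ratio 4).
εS·A_cross = εσ·A_surf·T⁴  ⇒  T⁴ = S/(4σ)   (ε cancels).
T⁴ = 7110/(4·5.67×10⁻⁸) = 3.135×10¹⁰ K⁴.
T = (3.135×10¹⁰)^(1/4).

T ≈ 421 K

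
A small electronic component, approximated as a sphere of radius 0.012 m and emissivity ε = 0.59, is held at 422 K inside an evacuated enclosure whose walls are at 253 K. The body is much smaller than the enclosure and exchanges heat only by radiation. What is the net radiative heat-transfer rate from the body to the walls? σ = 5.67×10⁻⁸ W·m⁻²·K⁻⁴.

For a small grey body in a large enclosure: P_net = εσA(T_body⁴ − T_wall⁴).
A = 4πr² = 0.001810 m²; T_body⁴ − T_wall⁴ = 3.171×10¹⁰ − 4.097×10⁹ = 2.762×10¹⁰ K⁴.
|P_net| = 0.59·5.67×10⁻⁸·0.001810·2.762×10¹⁰.

P_net ≈ 1.67 W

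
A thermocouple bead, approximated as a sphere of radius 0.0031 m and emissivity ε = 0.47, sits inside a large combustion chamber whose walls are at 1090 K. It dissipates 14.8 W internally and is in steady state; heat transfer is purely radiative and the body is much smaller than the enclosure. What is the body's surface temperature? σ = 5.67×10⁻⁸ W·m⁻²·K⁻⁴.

For a small grey body in a large enclosure, net radiated power = εσA(T⁴ − T_w⁴).
Steady state: P = εσA(T⁴ − T_w⁴) with A = 4πr² = 1.208×10⁻⁴ m².
T⁴ = P/(εσA) + T_w⁴ = 14.8/(0.47·5.67×10⁻⁸·1.208×10⁻⁴) + (1090)⁴
    = 4.599×10¹² + 1.412×10¹² = 6.010×10¹² K⁴.

T ≈ 1570 K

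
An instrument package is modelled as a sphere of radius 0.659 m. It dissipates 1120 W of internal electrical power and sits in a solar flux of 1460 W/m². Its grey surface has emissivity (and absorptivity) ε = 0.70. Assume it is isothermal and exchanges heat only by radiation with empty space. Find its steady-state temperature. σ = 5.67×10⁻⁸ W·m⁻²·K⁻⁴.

T ≈ 328 K

At steady state, absorbed solar power + internal power = radiated power.
Absorbed: α·S·A_cross = 0.70·1460·1.364 = 1394 W (cross-section πr²).
Total input = 1394 + 1120 = 2514 W.
Radiated: εσ·A_surf·T⁴ with A_surf = 4πr² = 5.457 m².
T⁴ = 2514/(0.70·5.67×10⁻⁸·5.457) = 1.161×10¹⁰ K⁴.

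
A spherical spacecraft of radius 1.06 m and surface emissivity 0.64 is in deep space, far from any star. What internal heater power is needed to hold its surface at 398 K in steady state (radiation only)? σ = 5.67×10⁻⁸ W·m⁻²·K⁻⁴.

P = εσ·4πr²·T⁴.
4πr² = 14.12 m²; T⁴ = 2.509×10¹⁰ K⁴.
P = 0.64·5.67×10⁻⁸·14.12·2.509×10¹⁰.

P ≈ 12900 W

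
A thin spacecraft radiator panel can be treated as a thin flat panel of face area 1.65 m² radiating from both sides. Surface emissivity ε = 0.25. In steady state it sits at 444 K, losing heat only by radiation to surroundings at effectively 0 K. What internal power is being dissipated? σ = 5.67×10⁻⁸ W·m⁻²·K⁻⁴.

P ≈ 1820 W

Steady state: P = εσA T⁴.
A = 2·1.65 = 3.300 m²; T⁴ = (444)⁴ = 3.886×10¹⁰ K⁴.
P = 0.25 × 5.67×10⁻⁸ × 3.300 × 3.886×10¹⁰.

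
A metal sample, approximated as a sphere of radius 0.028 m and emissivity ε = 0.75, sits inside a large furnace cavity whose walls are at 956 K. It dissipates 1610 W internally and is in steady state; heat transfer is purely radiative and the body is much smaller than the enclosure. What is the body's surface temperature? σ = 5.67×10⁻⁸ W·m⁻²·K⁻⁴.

T ≈ 1470 K

For a small grey body in a large enclosure, net radiated power = εσA(T⁴ − T_w⁴).
Steady state: P = εσA(T⁴ − T_w⁴) with A = 4πr² = 0.009852 m².
T⁴ = P/(εσA) + T_w⁴ = 1610/(0.75·5.67×10⁻⁸·0.009852) + (956)⁴
    = 3.843×10¹² + 8.353×10¹¹ = 4.678×10¹² K⁴.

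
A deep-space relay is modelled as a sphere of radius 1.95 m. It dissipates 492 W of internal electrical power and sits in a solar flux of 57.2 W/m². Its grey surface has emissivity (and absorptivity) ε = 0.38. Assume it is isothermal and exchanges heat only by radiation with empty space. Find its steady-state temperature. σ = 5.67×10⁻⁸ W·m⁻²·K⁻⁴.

T ≈ 164 K

At steady state, absorbed solar power + internal power = radiated power.
Absorbed: α·S·A_cross = 0.38·57.2·11.95 = 259.7 W (cross-section πr²).
Total input = 259.7 + 492 = 751.7 W.
Radiated: εσ·A_surf·T⁴ with A_surf = 4πr² = 47.78 m².
T⁴ = 751.7/(0.38·5.67×10⁻⁸·47.78) = 7.301×10⁸ K⁴.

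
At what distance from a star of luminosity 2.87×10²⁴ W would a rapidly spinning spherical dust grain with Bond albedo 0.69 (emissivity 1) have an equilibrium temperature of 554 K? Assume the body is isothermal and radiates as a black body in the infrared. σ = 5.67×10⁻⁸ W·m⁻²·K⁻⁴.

For an isothermal black-emitting sphere, (1−a)S·πr² = σ·4πr²·T⁴ ⇒ S = 4σT⁴/(1−a).
S = 4·5.67×10⁻⁸·(554)⁴/0.310 = 68920 W/m².
Flux falls as S = L/(4πd²), so d = √(L/(4πS)) = √(2.87×10²⁴/(4π·68920)).

d ≈ 1.82×10⁹ m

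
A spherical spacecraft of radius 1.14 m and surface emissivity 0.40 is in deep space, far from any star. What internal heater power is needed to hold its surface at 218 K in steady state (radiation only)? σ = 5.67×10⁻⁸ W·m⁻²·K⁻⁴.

P ≈ 837 W

P = εσ·4πr²·T⁴.
4πr² = 16.33 m²; T⁴ = 2.259×10⁹ K⁴.
P = 0.40·5.67×10⁻⁸·16.33·2.259×10⁹.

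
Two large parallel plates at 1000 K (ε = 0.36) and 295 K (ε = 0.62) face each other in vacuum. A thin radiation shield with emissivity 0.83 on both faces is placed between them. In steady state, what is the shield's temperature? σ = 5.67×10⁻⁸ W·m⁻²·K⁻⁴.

T_s ≈ 787 K

In steady state the net flux on the hot side equals that on the cold side.
σ(T₁⁴−T_s⁴)/D₁ = σ(T_s⁴−T₂⁴)/D₂, with D₁ = 1/ε₁+1/ε_s−1 = 2.983, D₂ = 1/ε_s+1/ε₂−1 = 1.818.
Solve for T_s⁴: T_s⁴ = (D₂·T₁⁴ + D₁·T₂⁴)/(D₁+D₂) = 3.834×10¹¹ K⁴.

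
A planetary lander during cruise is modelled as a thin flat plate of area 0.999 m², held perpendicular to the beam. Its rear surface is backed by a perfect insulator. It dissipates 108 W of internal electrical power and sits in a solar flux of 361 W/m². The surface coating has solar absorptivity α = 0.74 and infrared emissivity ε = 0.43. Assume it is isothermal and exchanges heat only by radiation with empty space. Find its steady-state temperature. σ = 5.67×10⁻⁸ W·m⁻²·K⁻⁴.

At steady state, absorbed solar power + internal power = radiated power.
Absorbed: α·S·A_cross = 0.74·361·0.9990 = 266.9 W (cross-section A).
Total input = 266.9 + 108 = 374.9 W.
Radiated: εσ·A_surf·T⁴ with A_surf = A = 0.9990 m².
T⁴ = 374.9/(0.43·5.67×10⁻⁸·0.9990) = 1.539×10¹⁰ K⁴.

T ≈ 352 K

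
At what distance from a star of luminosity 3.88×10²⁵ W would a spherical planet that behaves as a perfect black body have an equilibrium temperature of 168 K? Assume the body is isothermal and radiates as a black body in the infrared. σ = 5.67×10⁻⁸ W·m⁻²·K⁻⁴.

d ≈ 1.31×10¹¹ m

For an isothermal black-emitting sphere, (1−a)S·πr² = σ·4πr²·T⁴ ⇒ S = 4σT⁴/(1−a).
S = 4·5.67×10⁻⁸·(168)⁴/1.00 = 180.7 W/m².
Flux falls as S = L/(4πd²), so d = √(L/(4πS)) = √(3.88×10²⁵/(4π·180.7)).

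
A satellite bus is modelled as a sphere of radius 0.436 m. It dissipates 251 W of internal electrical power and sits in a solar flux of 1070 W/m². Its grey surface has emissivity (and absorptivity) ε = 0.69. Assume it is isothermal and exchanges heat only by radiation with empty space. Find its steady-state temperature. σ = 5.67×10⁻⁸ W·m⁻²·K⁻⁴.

T ≈ 293 K

At steady state, absorbed solar power + internal power = radiated power.
Absorbed: α·S·A_cross = 0.69·1070·0.5972 = 440.9 W (cross-section πr²).
Total input = 440.9 + 251 = 691.9 W.
Radiated: εσ·A_surf·T⁴ with A_surf = 4πr² = 2.389 m².
T⁴ = 691.9/(0.69·5.67×10⁻⁸·2.389) = 7.404×10⁹ K⁴.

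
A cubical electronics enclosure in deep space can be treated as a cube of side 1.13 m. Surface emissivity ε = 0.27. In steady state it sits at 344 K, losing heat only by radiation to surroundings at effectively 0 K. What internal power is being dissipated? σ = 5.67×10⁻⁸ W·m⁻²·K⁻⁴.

Steady state: P = εσA T⁴.
A = 6L² = 7.661 m²; T⁴ = (344)⁴ = 1.400×10¹⁰ K⁴.
P = 0.27 × 5.67×10⁻⁸ × 7.661 × 1.400×10¹⁰.

P ≈ 1640 W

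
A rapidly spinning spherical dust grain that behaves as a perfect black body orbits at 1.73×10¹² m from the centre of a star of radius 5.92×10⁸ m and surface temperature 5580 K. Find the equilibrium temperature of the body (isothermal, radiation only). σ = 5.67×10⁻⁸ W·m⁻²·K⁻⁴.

The star's surface emits σT_*⁴; at distance d the flux is S = σT_*⁴(R_*/d)².
S = 5.67×10⁻⁸·(5580)⁴·(5.92×10⁸/1.73×10¹²)² = 6.437 W/m².
For an isothermal sphere T⁴ = (1−a)S/(4σ) = 2.838×10⁷ K⁴.

T ≈ 73.0 K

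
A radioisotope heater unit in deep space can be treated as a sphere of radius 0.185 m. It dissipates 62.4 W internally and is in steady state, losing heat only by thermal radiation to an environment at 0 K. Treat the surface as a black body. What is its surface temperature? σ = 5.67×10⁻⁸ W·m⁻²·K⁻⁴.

Steady state: internal power = radiated power, P = εσA T⁴.
Radiating area A = 4πr² = 0.4301 m².
T⁴ = P/(εσA) = 62.4/(1.0·5.67×10⁻⁸·0.4301) = 2.559×10⁹ K⁴.
T = (2.559×10⁹)^(1/4).

T ≈ 225 K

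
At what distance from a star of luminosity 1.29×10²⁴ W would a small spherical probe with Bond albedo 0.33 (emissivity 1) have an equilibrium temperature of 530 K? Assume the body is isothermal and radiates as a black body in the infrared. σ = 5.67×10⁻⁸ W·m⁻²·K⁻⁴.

d ≈ 1.96×10⁹ m

For an isothermal black-emitting sphere, (1−a)S·πr² = σ·4πr²·T⁴ ⇒ S = 4σT⁴/(1−a).
S = 4·5.67×10⁻⁸·(530)⁴/0.670 = 26710 W/m².
Flux falls as S = L/(4πd²), so d = √(L/(4πS)) = √(1.29×10²⁴/(4π·26710)).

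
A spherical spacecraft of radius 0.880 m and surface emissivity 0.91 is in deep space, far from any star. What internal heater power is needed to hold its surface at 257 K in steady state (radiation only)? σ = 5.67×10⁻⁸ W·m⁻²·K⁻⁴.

P ≈ 2190 W

P = εσ·4πr²·T⁴.
4πr² = 9.731 m²; T⁴ = 4.362×10⁹ K⁴.
P = 0.91·5.67×10⁻⁸·9.731·4.362×10⁹.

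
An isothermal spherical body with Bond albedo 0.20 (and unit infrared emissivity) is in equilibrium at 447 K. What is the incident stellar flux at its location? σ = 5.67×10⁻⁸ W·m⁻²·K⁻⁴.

(1−a)S·πr² = σ·4πr²·T⁴ ⇒ S = 4σT⁴/(1−a).
S = 4·5.67×10⁻⁸·3.992×10¹⁰/0.800.

S ≈ 11300 W/m²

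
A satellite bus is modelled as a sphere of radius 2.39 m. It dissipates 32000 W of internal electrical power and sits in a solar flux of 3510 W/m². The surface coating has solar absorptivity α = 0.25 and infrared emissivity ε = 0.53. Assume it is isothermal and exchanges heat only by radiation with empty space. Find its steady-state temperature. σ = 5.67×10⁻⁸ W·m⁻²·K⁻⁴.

At steady state, absorbed solar power + internal power = radiated power.
Absorbed: α·S·A_cross = 0.25·3510·17.95 = 15750 W (cross-section πr²).
Total input = 15750 + 32000 = 47750 W.
Radiated: εσ·A_surf·T⁴ with A_surf = 4πr² = 71.78 m².
T⁴ = 47750/(0.53·5.67×10⁻⁸·71.78) = 2.214×10¹⁰ K⁴.

T ≈ 386 K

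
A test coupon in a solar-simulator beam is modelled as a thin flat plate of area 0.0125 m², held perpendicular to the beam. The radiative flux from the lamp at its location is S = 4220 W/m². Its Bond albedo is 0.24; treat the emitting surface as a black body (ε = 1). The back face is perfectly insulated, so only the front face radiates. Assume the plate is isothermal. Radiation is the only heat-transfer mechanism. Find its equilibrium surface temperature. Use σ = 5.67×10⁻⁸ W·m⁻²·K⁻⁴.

T ≈ 488 K

At equilibrium, absorbed power = emitted power.
Absorbing cross-section = A = 0.01250 m²; emitting surface = A = 0.01250 m² (ratio 1).
(1−a)S·A_cross = εσ·A_surf·T⁴  ⇒  T⁴ = (1−a)S/(1σ).
T⁴ = 0.760·4220/(1·5.67×10⁻⁸) = 5.656×10¹⁰ K⁴.
T = (5.656×10¹⁰)^(1/4).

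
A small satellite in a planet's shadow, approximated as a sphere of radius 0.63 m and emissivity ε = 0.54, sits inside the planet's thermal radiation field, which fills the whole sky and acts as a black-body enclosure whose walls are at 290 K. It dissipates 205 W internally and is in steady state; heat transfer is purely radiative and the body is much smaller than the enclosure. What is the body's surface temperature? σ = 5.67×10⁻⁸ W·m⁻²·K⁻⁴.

T ≈ 303 K

For a small grey body in a large enclosure, net radiated power = εσA(T⁴ − T_w⁴).
Steady state: P = εσA(T⁴ − T_w⁴) with A = 4πr² = 4.988 m².
T⁴ = P/(εσA) + T_w⁴ = 205/(0.54·5.67×10⁻⁸·4.988) + (290)⁴
    = 1.342×10⁹ + 7.073×10⁹ = 8.415×10⁹ K⁴.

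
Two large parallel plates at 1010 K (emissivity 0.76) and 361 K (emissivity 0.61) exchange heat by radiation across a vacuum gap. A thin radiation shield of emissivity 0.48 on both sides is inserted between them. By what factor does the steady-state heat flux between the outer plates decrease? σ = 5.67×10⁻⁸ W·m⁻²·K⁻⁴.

Without shield: q₀ = σΔ(T⁴)/(1/ε₁+1/ε₂−1) with denominator 1.955.
With shield the two gaps are in series; the resistances add: (1/ε₁+1/ε_s−1)+(1/ε_s+1/ε₂−1) = 2.399+2.723 = 5.122.
Heat-flux ratio q₀/q = 5.122/1.955.

factor ≈ 2.62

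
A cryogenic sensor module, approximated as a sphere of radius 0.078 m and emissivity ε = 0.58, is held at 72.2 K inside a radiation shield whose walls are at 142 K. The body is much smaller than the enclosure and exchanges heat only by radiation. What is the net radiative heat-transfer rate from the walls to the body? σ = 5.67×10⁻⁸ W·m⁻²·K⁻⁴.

P_net ≈ 0.954 W

For a small grey body in a large enclosure: P_net = εσA(T_body⁴ − T_wall⁴).
A = 4πr² = 0.07645 m²; T_body⁴ − T_wall⁴ = 2.717×10⁷ − 4.066×10⁸ = -3.794×10⁸ K⁴.
|P_net| = 0.58·5.67×10⁻⁸·0.07645·3.794×10⁸.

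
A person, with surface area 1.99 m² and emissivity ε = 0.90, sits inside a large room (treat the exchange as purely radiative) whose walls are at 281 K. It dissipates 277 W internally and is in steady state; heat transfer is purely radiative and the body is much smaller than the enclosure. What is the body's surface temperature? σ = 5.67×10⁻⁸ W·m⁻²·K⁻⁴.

For a small grey body in a large enclosure, net radiated power = εσA(T⁴ − T_w⁴).
Steady state: P = εσA(T⁴ − T_w⁴) with A = 1.99 m².
T⁴ = P/(εσA) + T_w⁴ = 277/(0.90·5.67×10⁻⁸·1.990) + (281)⁴
    = 2.728×10⁹ + 6.235×10⁹ = 8.963×10⁹ K⁴.

T ≈ 308 K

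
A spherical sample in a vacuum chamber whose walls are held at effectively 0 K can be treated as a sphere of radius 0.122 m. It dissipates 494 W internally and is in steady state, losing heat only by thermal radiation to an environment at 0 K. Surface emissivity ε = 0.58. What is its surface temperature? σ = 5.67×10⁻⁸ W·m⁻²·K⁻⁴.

Steady state: internal power = radiated power, P = εσA T⁴.
Radiating area A = 4πr² = 0.1870 m².
T⁴ = P/(εσA) = 494/(0.58·5.67×10⁻⁸·0.1870) = 8.031×10¹⁰ K⁴.
T = (8.031×10¹⁰)^(1/4).

T ≈ 532 K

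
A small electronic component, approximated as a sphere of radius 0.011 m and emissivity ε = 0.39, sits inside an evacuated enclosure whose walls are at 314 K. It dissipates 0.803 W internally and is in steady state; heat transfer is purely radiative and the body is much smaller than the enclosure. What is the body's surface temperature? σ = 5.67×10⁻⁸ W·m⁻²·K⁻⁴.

For a small grey body in a large enclosure, net radiated power = εσA(T⁴ − T_w⁴).
Steady state: P = εσA(T⁴ − T_w⁴) with A = 4πr² = 0.001521 m².
T⁴ = P/(εσA) + T_w⁴ = 0.803/(0.39·5.67×10⁻⁸·0.001521) + (314)⁴
    = 2.388×10¹⁰ + 9.721×10⁹ = 3.360×10¹⁰ K⁴.

T ≈ 428 K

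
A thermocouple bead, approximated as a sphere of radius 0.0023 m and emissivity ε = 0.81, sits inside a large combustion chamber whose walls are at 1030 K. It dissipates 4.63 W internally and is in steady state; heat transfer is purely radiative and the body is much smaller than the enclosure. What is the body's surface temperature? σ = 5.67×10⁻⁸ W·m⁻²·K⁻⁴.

For a small grey body in a large enclosure, net radiated power = εσA(T⁴ − T_w⁴).
Steady state: P = εσA(T⁴ − T_w⁴) with A = 4πr² = 6.648×10⁻⁵ m².
T⁴ = P/(εσA) + T_w⁴ = 4.63/(0.81·5.67×10⁻⁸·6.648×10⁻⁵) + (1030)⁴
    = 1.517×10¹² + 1.126×10¹² = 2.642×10¹² K⁴.

T ≈ 1270 K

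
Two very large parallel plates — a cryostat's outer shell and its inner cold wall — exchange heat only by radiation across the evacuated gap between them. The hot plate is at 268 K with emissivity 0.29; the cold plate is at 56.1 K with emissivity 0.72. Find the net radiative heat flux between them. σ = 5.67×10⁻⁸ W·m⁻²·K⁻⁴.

For two infinite grey parallel plates, q = σ(T₁⁴ − T₂⁴)/(1/ε₁ + 1/ε₂ − 1).
T₁⁴ − T₂⁴ = 5.159×10⁹ − 9.905×10⁶ = 5.149×10⁹ K⁴.
1/ε₁ + 1/ε₂ − 1 = 3.448 + 1.389 − 1 = 3.837.
q = 5.67×10⁻⁸ × 5.149×10⁹ / 3.837.

q ≈ 76.1 W/m²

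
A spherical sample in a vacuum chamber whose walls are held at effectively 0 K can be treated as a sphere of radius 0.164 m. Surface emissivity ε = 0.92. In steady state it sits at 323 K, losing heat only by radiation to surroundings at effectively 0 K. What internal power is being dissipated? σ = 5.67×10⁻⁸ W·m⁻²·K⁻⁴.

P ≈ 192 W

Steady state: P = εσA T⁴.
A = 4πr² = 0.3380 m²; T⁴ = (323)⁴ = 1.088×10¹⁰ K⁴.
P = 0.92 × 5.67×10⁻⁸ × 0.3380 × 1.088×10¹⁰.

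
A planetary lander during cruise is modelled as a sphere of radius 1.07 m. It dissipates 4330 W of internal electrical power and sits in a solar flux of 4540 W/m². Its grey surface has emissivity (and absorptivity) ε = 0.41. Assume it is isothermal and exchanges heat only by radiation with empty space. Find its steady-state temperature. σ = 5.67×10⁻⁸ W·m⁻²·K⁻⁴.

At steady state, absorbed solar power + internal power = radiated power.
Absorbed: α·S·A_cross = 0.41·4540·3.597 = 6695 W (cross-section πr²).
Total input = 6695 + 4330 = 11030 W.
Radiated: εσ·A_surf·T⁴ with A_surf = 4πr² = 14.39 m².
T⁴ = 11030/(0.41·5.67×10⁻⁸·14.39) = 3.296×10¹⁰ K⁴.

T ≈ 426 K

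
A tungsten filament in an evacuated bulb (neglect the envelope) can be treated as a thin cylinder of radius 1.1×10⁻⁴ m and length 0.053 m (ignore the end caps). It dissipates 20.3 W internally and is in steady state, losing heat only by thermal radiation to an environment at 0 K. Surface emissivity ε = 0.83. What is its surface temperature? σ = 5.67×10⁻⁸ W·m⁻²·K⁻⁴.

T ≈ 1850 K

Steady state: internal power = radiated power, P = εσA T⁴.
Radiating area A = 2πrL = 3.663×10⁻⁵ m².
T⁴ = P/(εσA) = 20.3/(0.83·5.67×10⁻⁸·3.663×10⁻⁵) = 1.178×10¹³ K⁴.
T = (1.178×10¹³)^(1/4).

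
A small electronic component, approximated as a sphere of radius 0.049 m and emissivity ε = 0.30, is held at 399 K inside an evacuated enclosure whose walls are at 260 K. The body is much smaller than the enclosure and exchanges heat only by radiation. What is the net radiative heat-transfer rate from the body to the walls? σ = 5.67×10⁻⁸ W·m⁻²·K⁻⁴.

For a small grey body in a large enclosure: P_net = εσA(T_body⁴ − T_wall⁴).
A = 4πr² = 0.03017 m²; T_body⁴ − T_wall⁴ = 2.534×10¹⁰ − 4.570×10⁹ = 2.078×10¹⁰ K⁴.
|P_net| = 0.30·5.67×10⁻⁸·0.03017·2.078×10¹⁰.

P_net ≈ 10.7 W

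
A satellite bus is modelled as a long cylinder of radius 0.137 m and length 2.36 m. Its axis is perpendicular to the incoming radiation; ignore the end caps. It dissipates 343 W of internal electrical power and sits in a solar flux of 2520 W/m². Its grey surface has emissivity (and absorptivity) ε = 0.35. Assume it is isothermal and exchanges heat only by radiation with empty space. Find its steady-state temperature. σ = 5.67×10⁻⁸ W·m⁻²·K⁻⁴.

T ≈ 388 K

At steady state, absorbed solar power + internal power = radiated power.
Absorbed: α·S·A_cross = 0.35·2520·0.6466 = 570.3 W (cross-section 2rL).
Total input = 570.3 + 343 = 913.3 W.
Radiated: εσ·A_surf·T⁴ with A_surf = 2πrL = 2.031 m².
T⁴ = 913.3/(0.35·5.67×10⁻⁸·2.031) = 2.266×10¹⁰ K⁴.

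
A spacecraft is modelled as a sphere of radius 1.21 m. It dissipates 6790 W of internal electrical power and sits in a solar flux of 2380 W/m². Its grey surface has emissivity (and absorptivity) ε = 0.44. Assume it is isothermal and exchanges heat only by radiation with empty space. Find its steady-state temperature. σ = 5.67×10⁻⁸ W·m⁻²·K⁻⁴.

T ≈ 399 K

At steady state, absorbed solar power + internal power = radiated power.
Absorbed: α·S·A_cross = 0.44·2380·4.600 = 4817 W (cross-section πr²).
Total input = 4817 + 6790 = 11610 W.
Radiated: εσ·A_surf·T⁴ with A_surf = 4πr² = 18.40 m².
T⁴ = 11610/(0.44·5.67×10⁻⁸·18.40) = 2.529×10¹⁰ K⁴.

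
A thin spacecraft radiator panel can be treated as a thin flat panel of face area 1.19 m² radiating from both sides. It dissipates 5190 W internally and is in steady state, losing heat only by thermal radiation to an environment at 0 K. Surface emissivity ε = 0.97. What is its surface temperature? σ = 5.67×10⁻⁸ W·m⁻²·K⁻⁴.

Steady state: internal power = radiated power, P = εσA T⁴.
Radiating area A = 2·1.19 = 2.380 m².
T⁴ = P/(εσA) = 5190/(0.97·5.67×10⁻⁸·2.380) = 3.965×10¹⁰ K⁴.
T = (3.965×10¹⁰)^(1/4).

T ≈ 446 K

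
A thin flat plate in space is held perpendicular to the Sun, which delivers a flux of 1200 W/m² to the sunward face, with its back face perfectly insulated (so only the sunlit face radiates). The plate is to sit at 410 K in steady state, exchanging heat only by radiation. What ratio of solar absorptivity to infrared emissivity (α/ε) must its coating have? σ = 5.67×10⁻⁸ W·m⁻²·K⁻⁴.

Balance: αS·A = εσ·1A·T⁴ ⇒ α/ε = σT⁴/S.
α/ε = 5.67×10⁻⁸·(410)⁴/1200 = 5.67×10⁻⁸·2.826×10¹⁰/1200.

α/ε ≈ 1.34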